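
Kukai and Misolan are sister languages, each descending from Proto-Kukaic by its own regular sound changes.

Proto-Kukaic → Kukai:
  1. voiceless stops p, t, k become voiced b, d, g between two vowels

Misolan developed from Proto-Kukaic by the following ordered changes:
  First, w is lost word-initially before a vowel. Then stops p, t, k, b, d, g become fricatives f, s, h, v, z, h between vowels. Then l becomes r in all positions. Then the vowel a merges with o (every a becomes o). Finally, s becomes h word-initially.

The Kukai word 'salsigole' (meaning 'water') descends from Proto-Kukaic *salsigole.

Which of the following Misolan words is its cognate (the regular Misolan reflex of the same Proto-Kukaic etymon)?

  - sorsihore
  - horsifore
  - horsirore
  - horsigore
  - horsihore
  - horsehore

horsihore

Misolan: start from *salsigole.
  rule 1: no change — salsigole
  rule 2 (intervocalic lenition): salsigole → salsihole
  rule 3 (unconditioned shift): salsihole → sarsihore
  rule 4 (vowel merger): sarsihore → sorsihore
  rule 5 (debuccalisation): sorsihore → horsihore
  ⇒ Misolan horsihore
The other candidates each miss or misapply at least one Misolan change.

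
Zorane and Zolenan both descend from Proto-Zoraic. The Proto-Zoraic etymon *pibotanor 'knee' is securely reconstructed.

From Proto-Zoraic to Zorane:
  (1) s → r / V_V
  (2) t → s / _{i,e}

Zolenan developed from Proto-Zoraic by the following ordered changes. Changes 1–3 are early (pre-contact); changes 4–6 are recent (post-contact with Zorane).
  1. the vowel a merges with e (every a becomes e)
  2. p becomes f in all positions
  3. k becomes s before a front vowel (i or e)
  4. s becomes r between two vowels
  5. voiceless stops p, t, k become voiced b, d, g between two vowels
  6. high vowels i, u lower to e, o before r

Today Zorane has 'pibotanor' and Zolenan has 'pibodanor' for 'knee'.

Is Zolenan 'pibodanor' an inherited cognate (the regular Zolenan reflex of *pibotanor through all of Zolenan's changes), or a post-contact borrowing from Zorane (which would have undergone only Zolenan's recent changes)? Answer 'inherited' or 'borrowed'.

If inherited, *pibotanor would pass through all of Zolenan's changes:
Zolenan: start from *pibotanor.
  rule 1 (vowel merger): pibotanor → pibotenor
  rule 2 (unconditioned shift): pibotenor → fibotenor
  rule 3: no change — fibotenor
  rule 4: no change — fibotenor
  rule 5 (intervocalic voicing): fibotenor → fibodenor
  rule 6: no change — fibodenor
  ⇒ Zolenan fibodenor
If borrowed from Zorane 'pibotanor' after the early changes, it would undergo only the recent ones:
  rule 4 (rhotacism): no change (pibotanor)
  rule 5 (intervocalic voicing): pibotanor → pibodanor
  rule 6 (pre-rhotic lowering): no change (pibodanor)
  ⇒ as a loan: pibodanor
Zolenan 'pibodanor' matches the loan outcome 'pibodanor', not the inherited 'fibodenor' — it skipped the early Zolenan changes, so it was borrowed from Zorane.

borrowed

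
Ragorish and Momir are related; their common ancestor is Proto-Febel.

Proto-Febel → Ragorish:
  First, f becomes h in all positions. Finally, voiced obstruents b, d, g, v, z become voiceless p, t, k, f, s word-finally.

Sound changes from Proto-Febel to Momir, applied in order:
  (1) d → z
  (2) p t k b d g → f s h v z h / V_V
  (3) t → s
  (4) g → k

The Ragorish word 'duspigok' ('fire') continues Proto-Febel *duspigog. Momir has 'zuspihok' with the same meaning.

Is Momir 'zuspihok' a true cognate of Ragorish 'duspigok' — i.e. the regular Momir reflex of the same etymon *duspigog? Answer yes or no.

yes

Derive the expected Momir reflex of *duspigog:
Momir: *duspigog > zuspigog > zuspihog > zuspihok  (by unconditioned shift, intervocalic lenition, unconditioned shift)
Momir 'zuspihok' matches the regular reflex exactly, so the pair is cognate.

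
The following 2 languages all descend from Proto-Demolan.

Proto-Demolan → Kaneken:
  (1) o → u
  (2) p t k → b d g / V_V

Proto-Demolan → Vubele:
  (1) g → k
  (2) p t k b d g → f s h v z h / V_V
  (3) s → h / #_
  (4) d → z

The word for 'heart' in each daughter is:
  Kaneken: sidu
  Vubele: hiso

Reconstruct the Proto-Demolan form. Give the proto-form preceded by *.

*sito

Position 4: Kaneken has u, Vubele has o. Vubele preserves o here (none of its changes turn any other segment into o), so the proto-segment is *o.
Position 3: Kaneken has d, Vubele has s. Taking the neighbouring segments as reconstructed: Kaneken d could go back to *t or *d; Vubele s could go back to *t or *s — the one source consistent with every daughter is *t.
Position 1: Kaneken has s, Vubele has h. Kaneken preserves s here (none of its changes turn any other segment into s), so the proto-segment is *s.
Verify the candidate proto-form against each daughter:
Kaneken: start from *sito.
  rule 1 (vowel merger): sito → situ
  rule 2 (intervocalic voicing): situ → sidu
  ⇒ Kaneken sidu
Vubele: *sito > siso > hiso  (by intervocalic lenition, debuccalisation)
No other proto-form is consistent with every reflex, so the reconstruction is *sito.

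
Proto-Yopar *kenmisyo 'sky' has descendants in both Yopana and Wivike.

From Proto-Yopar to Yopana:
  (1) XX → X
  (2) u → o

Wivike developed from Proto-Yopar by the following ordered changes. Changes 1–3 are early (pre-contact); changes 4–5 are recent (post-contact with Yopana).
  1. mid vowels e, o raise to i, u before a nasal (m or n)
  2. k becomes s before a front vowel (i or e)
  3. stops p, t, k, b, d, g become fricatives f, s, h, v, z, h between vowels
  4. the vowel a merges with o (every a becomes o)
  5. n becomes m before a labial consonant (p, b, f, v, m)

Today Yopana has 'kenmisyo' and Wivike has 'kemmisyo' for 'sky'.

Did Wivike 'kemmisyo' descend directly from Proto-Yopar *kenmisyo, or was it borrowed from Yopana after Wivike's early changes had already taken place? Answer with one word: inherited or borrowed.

If inherited, *kenmisyo would pass through all of Wivike's changes:
Wivike: start from *kenmisyo.
  rule 1 (pre-nasal raising): kenmisyo → kinmisyo
  rule 2 (palatalisation): kinmisyo → sinmisyo
  rule 3: no change — sinmisyo
  rule 4: no change — sinmisyo
  rule 5 (nasal place assimilation): sinmisyo → simmisyo
  ⇒ Wivike simmisyo
If borrowed from Yopana 'kenmisyo' after the early changes, it would undergo only the recent ones:
  rule 4 (vowel merger): no change (kenmisyo)
  rule 5 (nasal place assimilation): kenmisyo → kemmisyo
  ⇒ as a loan: kemmisyo
Wivike 'kemmisyo' matches the loan outcome 'kemmisyo', not the inherited 'simmisyo' — it skipped the early Wivike changes, so it was borrowed from Yopana.

borrowed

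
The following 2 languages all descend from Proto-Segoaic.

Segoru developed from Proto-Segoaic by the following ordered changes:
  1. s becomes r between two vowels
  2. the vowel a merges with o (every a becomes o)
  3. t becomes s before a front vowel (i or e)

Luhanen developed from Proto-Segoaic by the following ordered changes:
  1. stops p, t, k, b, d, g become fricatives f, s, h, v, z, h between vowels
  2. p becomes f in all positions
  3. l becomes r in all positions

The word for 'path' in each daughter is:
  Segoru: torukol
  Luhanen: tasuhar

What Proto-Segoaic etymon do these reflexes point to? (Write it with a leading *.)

*tasukal

Position 7: Segoru has l, Luhanen has r. Segoru preserves l here (none of its changes turn any other segment into l), so the proto-segment is *l.
Position 3: Segoru has r, Luhanen has s. Taking the neighbouring segments as reconstructed: Segoru r could go back to *s or *r; Luhanen s could go back to *t or *s — the one source consistent with every daughter is *s.
This points to *tasukal. Verify forward in each daughter:
Segoru: start from *tasukal.
  rule 1 (rhotacism): tasukal → tarukal
  rule 2 (vowel merger): tarukal → torukol
  rule 3: no change — torukol
  ⇒ Segoru torukol
Luhanen: start from *tasukal.
  rule 1 (intervocalic lenition): tasukal → tasuhal
  rule 2: no change — tasuhal
  rule 3 (unconditioned shift): tasuhal → tasuhar
  ⇒ Luhanen tasuhar
Only *tasukal yields all of Segoru torukol, Luhanen tasuhar.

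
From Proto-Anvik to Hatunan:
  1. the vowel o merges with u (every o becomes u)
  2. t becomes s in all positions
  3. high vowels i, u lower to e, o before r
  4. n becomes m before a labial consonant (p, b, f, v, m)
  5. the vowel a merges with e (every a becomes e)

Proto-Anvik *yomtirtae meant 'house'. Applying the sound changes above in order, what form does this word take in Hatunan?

yumsersee

Hatunan: *yomtirtae > yumtirtae > yumsirsae > yumsersae > yumsersee  (by vowel merger, unconditioned shift, pre-rhotic lowering, vowel merger)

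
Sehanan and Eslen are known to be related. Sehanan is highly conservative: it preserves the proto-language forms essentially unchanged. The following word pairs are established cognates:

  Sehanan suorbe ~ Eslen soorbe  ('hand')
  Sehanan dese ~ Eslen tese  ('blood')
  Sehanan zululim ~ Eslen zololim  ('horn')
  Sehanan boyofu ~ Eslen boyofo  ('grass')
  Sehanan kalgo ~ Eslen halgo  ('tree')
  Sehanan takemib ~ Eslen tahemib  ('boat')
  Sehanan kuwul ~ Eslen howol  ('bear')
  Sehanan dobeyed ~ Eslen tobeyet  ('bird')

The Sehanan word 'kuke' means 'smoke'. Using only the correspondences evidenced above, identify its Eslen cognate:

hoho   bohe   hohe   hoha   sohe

kuwul ~ howol — Sehanan k corresponds to Eslen h word-initially before a back vowel.
zululim ~ zololim, kuwul ~ howol — Sehanan u corresponds to Eslen o after a consonant, before a consonant other than r, m, n, p, b, f, v.
takemib ~ tahemib — Sehanan k corresponds to Eslen h between vowels (before a front vowel).
Applying these to Sehanan 'kuke':
  kuke → huke   (k→h word-initially before a back vowel)
  huke → hoke   (u→o after a consonant, before a consonant other than r, m, n, p, b, f, v)
  hoke → hohe   (k→h between vowels (before a front vowel))
So the Eslen cognate is 'hohe'.

hohe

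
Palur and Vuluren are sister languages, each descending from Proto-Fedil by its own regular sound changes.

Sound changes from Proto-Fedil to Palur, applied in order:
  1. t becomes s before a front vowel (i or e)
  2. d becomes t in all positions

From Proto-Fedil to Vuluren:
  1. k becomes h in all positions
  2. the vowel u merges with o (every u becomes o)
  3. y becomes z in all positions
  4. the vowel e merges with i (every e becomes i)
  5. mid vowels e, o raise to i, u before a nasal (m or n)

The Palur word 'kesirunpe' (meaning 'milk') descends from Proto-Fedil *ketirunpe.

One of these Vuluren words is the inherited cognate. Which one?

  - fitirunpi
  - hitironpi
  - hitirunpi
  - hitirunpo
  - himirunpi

Vuluren: *ketirunpe
  ketirunpe → hetirunpe   [unconditioned shift]
  hetirunpe → hetironpe   [vowel merger]
  hetironpe (rule 3 does not apply)
  hetironpe → hitironpi   [vowel merger]
  hitironpi → hitirunpi   [pre-nasal raising]
  giving Vuluren hitirunpi.
Only 'hitirunpi' matches the regular Vuluren development of *ketirunpe.

hitirunpi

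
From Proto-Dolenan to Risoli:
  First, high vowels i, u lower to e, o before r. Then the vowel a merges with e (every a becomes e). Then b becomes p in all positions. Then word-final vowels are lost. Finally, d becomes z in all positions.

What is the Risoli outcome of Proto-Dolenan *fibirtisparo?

Risoli: *fibirtisparo
  fibirtisparo → fibertisparo   [pre-rhotic lowering]
  fibertisparo → fibertispero   [vowel merger]
  fibertispero → fipertispero   [unconditioned shift]
  fipertispero → fipertisper   [apocope]
  fipertisper (rule 5 does not apply)
  giving Risoli fipertisper.

fipertisper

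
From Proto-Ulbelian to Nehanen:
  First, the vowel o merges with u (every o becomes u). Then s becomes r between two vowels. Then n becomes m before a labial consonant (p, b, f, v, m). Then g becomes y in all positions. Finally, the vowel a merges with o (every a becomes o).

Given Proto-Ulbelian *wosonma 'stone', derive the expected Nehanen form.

Nehanen: *wosonma
  wosonma → wusunma   [vowel merger]
  wusunma → wurunma   [rhotacism]
  wurunma → wurumma   [nasal place assimilation]
  wurumma (rule 4 does not apply)
  wurumma → wurummo   [vowel merger]
  giving Nehanen wurummo.

wurummo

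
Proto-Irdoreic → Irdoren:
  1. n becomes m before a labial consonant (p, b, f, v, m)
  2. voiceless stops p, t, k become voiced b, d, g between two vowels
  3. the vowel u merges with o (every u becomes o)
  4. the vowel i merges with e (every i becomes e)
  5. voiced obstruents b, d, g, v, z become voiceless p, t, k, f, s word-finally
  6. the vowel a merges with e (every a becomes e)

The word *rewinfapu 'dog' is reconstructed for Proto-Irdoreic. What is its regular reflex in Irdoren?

rewemfebo

Irdoren: *rewinfapu
  rewinfapu → rewimfapu   [nasal place assimilation]
  rewimfapu → rewimfabu   [intervocalic voicing]
  rewimfabu → rewimfabo   [vowel merger]
  rewimfabo → rewemfabo   [vowel merger]
  rewemfabo (rule 5 does not apply)
  rewemfabo → rewemfebo   [vowel merger]
  giving Irdoren rewemfebo.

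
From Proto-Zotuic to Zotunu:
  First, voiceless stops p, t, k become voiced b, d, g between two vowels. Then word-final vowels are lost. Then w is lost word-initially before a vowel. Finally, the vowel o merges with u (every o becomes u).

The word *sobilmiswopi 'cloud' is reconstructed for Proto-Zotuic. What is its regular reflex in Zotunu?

Zotunu: *sobilmiswopi > sobilmiswobi > sobilmiswob > subilmiswub  (by intervocalic voicing, apocope, vowel merger)

subilmiswub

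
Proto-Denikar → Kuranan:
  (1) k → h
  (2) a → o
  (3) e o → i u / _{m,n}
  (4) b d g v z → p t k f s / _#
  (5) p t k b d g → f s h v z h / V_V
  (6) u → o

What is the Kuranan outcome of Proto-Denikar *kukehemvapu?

hohehimvofo

Kuranan: *kukehemvapu
  kukehemvapu → huhehemvapu   [unconditioned shift]
  huhehemvapu → huhehemvopu   [vowel merger]
  huhehemvopu → huhehimvopu   [pre-nasal raising]
  huhehimvopu (rule 4 does not apply)
  huhehimvopu → huhehimvofu   [intervocalic lenition]
  huhehimvofu → hohehimvofo   [vowel merger]
  giving Kuranan hohehimvofo.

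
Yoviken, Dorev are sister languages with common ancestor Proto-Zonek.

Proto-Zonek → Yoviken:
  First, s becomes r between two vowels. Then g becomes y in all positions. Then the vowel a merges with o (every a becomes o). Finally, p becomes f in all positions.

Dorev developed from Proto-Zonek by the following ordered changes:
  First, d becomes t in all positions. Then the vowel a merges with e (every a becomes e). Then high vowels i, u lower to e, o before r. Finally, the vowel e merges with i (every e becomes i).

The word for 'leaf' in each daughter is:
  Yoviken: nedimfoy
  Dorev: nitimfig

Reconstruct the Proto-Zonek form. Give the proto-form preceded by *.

*nedimfag

Position 7: Yoviken has o, Dorev has i. Taking the neighbouring segments as reconstructed: Yoviken o could go back to *a or *o; Dorev i could go back to *a or *e or *i — the one source consistent with every daughter is *a.
Position 3: Yoviken has d, Dorev has t. Yoviken preserves d here (none of its changes turn any other segment into d), so the proto-segment is *d.
Continuing position by position gives *nedimfag; check it forward:
Yoviken: start from *nedimfag.
  rule 1: no change — nedimfag
  rule 2 (unconditioned shift): nedimfag → nedimfay
  rule 3 (vowel merger): nedimfay → nedimfoy
  rule 4: no change — nedimfoy
  ⇒ Yoviken nedimfoy
Dorev: *nedimfag > netimfag > netimfeg > nitimfig  (by unconditioned shift, vowel merger, vowel merger)
*nedimfag is the unique common source.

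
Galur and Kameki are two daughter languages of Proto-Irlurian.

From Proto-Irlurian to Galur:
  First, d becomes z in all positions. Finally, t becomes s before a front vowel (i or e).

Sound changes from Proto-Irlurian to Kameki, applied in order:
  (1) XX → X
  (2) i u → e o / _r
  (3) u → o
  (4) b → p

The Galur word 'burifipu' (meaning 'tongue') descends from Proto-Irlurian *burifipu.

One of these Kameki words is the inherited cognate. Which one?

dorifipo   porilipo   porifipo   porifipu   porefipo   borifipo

porifipo

Kameki: *burifipu
  burifipu (rule 1 does not apply)
  burifipu → borifipu   [pre-rhotic lowering]
  borifipu → borifipo   [vowel merger]
  borifipo → porifipo   [unconditioned shift]
  giving Kameki porifipo.
The other candidates each miss or misapply at least one Kameki change.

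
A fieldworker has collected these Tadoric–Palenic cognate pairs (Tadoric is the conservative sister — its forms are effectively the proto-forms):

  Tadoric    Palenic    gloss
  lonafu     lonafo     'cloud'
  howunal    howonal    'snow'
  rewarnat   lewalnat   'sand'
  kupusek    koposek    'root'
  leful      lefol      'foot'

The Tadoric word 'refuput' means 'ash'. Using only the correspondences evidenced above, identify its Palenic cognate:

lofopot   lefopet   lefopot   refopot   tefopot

rewarnat ~ lewalnat — Tadoric r corresponds to Palenic l word-initially before a front vowel.
kupusek ~ koposek — Tadoric u corresponds to Palenic o after a consonant, before a labial obstruent.
kupusek ~ koposek, leful ~ lefol — Tadoric u corresponds to Palenic o after a consonant, before a consonant other than r, m, n, p, b, f, v.
Applying these to Tadoric 'refuput':
  refuput → lefuput   (r→l word-initially before a front vowel)
  lefuput → lefoput   (u→o after a consonant, before a labial obstruent)
  lefoput → lefopot   (u→o after a consonant, before a consonant other than r, m, n, p, b, f, v)
So the Palenic cognate is 'lefopot'.

lefopot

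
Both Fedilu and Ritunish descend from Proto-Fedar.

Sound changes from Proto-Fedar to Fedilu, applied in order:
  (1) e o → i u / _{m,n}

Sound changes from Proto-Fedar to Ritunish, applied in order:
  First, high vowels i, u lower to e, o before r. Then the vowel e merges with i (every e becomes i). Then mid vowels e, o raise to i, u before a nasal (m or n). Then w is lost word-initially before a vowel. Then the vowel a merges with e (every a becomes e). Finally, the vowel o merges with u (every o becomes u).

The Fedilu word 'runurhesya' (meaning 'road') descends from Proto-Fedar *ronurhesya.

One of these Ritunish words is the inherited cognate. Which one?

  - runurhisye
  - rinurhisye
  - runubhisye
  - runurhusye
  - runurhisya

runurhisye

Ritunish: *ronurhesya > ronorhesya > ronorhisya > runorhisya > runorhisye > runurhisye  (by pre-rhotic lowering, vowel merger, pre-nasal raising, vowel merger, vowel merger)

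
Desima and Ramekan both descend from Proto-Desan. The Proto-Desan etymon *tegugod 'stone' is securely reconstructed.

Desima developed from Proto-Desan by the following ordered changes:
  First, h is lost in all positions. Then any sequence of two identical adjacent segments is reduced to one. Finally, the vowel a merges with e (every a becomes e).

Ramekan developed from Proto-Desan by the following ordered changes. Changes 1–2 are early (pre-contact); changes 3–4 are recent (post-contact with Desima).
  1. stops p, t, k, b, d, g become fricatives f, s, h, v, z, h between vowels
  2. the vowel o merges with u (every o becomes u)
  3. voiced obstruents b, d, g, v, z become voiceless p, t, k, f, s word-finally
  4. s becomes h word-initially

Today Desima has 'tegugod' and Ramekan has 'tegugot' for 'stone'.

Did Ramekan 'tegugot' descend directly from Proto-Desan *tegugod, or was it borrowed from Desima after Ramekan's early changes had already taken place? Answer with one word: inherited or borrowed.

borrowed

If inherited, *tegugod would pass through all of Ramekan's changes:
Ramekan: start from *tegugod.
  rule 1 (intervocalic lenition): tegugod → tehuhod
  rule 2 (vowel merger): tehuhod → tehuhud
  rule 3 (final devoicing): tehuhud → tehuhut
  rule 4: no change — tehuhut
  ⇒ Ramekan tehuhut
If borrowed from Desima 'tegugod' after the early changes, it would undergo only the recent ones:
  rule 3 (final devoicing): tegugod → tegugot
  rule 4 (debuccalisation): no change (tegugot)
  ⇒ as a loan: tegugot
Ramekan 'tegugot' matches the loan outcome 'tegugot', not the inherited 'tehuhut' — it skipped the early Ramekan changes, so it was borrowed from Desima.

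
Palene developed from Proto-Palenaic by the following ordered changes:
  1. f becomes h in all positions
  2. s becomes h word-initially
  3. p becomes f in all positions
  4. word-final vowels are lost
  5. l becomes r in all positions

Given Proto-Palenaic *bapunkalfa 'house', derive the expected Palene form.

Palene: *bapunkalfa
  bapunkalfa → bapunkalha   [unconditioned shift]
  bapunkalha (rule 2 does not apply)
  bapunkalha → bafunkalha   [unconditioned shift]
  bafunkalha → bafunkalh   [apocope]
  bafunkalh → bafunkarh   [unconditioned shift]
  giving Palene bafunkarh.

bafunkarh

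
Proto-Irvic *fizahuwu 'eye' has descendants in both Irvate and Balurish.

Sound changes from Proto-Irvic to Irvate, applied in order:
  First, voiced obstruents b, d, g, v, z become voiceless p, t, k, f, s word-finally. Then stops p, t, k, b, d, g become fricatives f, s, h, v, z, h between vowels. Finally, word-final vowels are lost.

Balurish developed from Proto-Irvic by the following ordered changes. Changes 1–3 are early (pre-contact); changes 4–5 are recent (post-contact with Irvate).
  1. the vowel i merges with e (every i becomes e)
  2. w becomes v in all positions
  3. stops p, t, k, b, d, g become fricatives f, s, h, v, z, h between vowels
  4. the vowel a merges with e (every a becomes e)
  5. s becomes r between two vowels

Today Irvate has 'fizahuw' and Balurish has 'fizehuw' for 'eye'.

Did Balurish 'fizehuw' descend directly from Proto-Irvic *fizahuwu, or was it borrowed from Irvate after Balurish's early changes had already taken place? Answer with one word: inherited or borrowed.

If inherited, *fizahuwu would pass through all of Balurish's changes:
Balurish: *fizahuwu > fezahuwu > fezahuvu > fezehuvu  (by vowel merger, unconditioned shift, vowel merger)
If borrowed from Irvate 'fizahuw' after the early changes, it would undergo only the recent ones:
  rule 4 (vowel merger): fizahuw → fizehuw
  rule 5 (rhotacism): no change (fizehuw)
  ⇒ as a loan: fizehuw
Balurish 'fizehuw' matches the loan outcome 'fizehuw', not the inherited 'fezehuvu' — it skipped the early Balurish changes, so it was borrowed from Irvate.

borrowed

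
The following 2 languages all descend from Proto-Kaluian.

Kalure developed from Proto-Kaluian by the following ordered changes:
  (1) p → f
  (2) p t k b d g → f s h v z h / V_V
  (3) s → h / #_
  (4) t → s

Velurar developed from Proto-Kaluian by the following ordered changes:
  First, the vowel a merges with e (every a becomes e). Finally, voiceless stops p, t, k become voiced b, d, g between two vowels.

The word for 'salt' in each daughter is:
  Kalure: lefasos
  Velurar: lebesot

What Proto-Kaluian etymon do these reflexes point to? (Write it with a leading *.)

*lepasot

Position 7: Kalure has s, Velurar has t. Velurar preserves t here (none of its changes turn any other segment into t), so the proto-segment is *t.
Position 4: Kalure has a, Velurar has e. Kalure preserves a here (none of its changes turn any other segment into a), so the proto-segment is *a.
Verify the candidate proto-form against each daughter:
Kalure: *lepasot > lefasot > lefasos  (by unconditioned shift, unconditioned shift)
Velurar: *lepasot > lepesot > lebesot  (by vowel merger, intervocalic voicing)
Only *lepasot yields all of Kalure lefasos, Velurar lebesot.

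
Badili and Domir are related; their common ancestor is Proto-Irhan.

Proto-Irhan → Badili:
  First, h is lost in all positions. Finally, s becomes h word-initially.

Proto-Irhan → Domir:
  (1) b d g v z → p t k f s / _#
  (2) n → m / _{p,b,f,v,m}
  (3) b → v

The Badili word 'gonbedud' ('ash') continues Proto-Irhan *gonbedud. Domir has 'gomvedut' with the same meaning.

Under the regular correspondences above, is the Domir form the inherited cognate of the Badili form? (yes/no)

yes

Derive the expected Domir reflex of *gonbedud:
Domir: start from *gonbedud.
  rule 1 (final devoicing): gonbedud → gonbedut
  rule 2 (nasal place assimilation): gonbedut → gombedut
  rule 3 (unconditioned shift): gombedut → gomvedut
  ⇒ Domir gomvedut
Domir 'gomvedut' matches the regular reflex exactly, so the pair is cognate.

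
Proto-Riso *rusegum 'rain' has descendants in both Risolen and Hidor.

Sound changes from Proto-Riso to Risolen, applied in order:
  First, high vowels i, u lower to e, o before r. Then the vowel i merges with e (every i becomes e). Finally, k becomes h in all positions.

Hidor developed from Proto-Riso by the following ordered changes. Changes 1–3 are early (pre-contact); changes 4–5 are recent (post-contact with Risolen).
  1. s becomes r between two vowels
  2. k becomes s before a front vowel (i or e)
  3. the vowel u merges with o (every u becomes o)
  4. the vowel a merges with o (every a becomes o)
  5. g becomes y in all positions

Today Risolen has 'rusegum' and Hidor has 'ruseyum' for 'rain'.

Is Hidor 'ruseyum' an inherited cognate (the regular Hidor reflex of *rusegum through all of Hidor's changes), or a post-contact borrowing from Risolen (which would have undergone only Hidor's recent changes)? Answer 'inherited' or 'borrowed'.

If inherited, *rusegum would pass through all of Hidor's changes:
Hidor: start from *rusegum.
  rule 1 (rhotacism): rusegum → ruregum
  rule 2: no change — ruregum
  rule 3 (vowel merger): ruregum → roregom
  rule 4: no change — roregom
  rule 5 (unconditioned shift): roregom → roreyom
  ⇒ Hidor roreyom
If borrowed from Risolen 'rusegum' after the early changes, it would undergo only the recent ones:
  rule 4 (vowel merger): no change (rusegum)
  rule 5 (unconditioned shift): rusegum → ruseyum
  ⇒ as a loan: ruseyum
Hidor 'ruseyum' matches the loan outcome 'ruseyum', not the inherited 'roreyom' — it skipped the early Hidor changes, so it was borrowed from Risolen.

borrowed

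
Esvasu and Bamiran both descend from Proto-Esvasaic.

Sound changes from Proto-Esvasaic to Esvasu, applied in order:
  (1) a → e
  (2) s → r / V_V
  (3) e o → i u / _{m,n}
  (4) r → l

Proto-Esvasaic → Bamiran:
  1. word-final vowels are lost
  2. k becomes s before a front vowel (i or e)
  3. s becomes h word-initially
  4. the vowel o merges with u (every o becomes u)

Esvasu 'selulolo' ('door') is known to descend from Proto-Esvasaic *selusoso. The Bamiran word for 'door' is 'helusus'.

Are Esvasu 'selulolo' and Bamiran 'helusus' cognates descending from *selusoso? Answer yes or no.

Derive the expected Bamiran reflex of *selusoso:
Bamiran: *selusoso > selusos > helusos > helusus  (by apocope, debuccalisation, vowel merger)
Bamiran 'helusus' matches the regular reflex exactly, so the pair is cognate.

yes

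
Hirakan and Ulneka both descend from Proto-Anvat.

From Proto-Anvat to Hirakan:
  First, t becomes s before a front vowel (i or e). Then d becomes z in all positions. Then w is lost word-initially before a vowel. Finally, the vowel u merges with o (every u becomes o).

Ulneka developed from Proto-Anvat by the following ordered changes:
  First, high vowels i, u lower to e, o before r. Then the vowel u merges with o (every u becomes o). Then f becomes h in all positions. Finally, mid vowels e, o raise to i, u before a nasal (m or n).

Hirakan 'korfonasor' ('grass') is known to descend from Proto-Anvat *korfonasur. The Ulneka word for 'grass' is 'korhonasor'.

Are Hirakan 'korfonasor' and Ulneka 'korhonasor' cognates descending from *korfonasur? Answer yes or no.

Derive the expected Ulneka reflex of *korfonasur:
Ulneka: *korfonasur > korfonasor > korhonasor > korhunasor  (by pre-rhotic lowering, unconditioned shift, pre-nasal raising)
The regular Ulneka reflex would be 'korhunasor', but the attested form is 'korhonasor'. The correspondence is irregular, so they are not cognates (the Ulneka form has a different source).

no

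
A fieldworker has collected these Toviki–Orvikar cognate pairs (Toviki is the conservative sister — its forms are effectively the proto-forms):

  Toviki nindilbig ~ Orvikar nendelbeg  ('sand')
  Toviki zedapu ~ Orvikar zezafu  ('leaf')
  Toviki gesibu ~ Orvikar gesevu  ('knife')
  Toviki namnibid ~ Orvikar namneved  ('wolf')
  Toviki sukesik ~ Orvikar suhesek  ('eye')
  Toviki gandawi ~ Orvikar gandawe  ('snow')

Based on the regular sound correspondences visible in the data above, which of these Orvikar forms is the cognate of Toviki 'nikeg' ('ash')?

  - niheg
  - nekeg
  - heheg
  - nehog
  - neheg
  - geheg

nindilbig ~ nendelbeg, namnibid ~ namneved — Toviki i corresponds to Orvikar e after a consonant, before a consonant other than r, m, n, p, b, f, v.
sukesik ~ suhesek — Toviki k corresponds to Orvikar h between vowels (before a front vowel).
Applying these to Toviki 'nikeg':
  nikeg → nekeg   (i→e after a consonant, before a consonant other than r, m, n, p, b, f, v)
  nekeg → neheg   (k→h between vowels (before a front vowel))
So the Orvikar cognate is 'neheg'.

neheg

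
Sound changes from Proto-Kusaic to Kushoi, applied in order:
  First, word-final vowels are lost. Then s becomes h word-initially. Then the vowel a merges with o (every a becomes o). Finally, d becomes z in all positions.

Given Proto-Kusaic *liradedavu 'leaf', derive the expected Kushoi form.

Kushoi: *liradedavu
  liradedavu → liradedav   [apocope]
  liradedav (rule 2 does not apply)
  liradedav → lirodedov   [vowel merger]
  lirodedov → lirozezov   [unconditioned shift]
  giving Kushoi lirozezov.

lirozezov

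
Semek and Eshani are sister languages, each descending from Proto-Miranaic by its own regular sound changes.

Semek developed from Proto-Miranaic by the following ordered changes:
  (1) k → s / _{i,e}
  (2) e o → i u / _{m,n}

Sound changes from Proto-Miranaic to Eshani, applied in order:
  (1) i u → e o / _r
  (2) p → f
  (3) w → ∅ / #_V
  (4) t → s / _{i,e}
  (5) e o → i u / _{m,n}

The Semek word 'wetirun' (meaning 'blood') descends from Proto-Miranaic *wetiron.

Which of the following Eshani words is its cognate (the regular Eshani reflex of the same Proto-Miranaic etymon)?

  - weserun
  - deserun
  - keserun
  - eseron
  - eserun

eserun

Eshani: *wetiron
  wetiron → weteron   [pre-rhotic lowering]
  weteron (rule 2 does not apply)
  weteron → eteron   [glide loss]
  eteron → eseron   [palatalisation]
  eseron → eserun   [pre-nasal raising]
  giving Eshani eserun.
The other candidates each miss or misapply at least one Eshani change.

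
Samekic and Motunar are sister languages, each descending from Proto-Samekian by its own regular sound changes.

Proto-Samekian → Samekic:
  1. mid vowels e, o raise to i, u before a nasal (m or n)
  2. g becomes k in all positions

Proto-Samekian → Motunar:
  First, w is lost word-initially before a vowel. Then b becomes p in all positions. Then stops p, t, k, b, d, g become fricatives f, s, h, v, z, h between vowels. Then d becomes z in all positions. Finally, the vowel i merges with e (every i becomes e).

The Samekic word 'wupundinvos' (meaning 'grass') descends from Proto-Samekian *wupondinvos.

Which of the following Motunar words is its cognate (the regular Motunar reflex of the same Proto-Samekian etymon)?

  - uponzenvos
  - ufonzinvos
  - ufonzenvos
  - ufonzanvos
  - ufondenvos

Motunar: *wupondinvos
  wupondinvos → upondinvos   [glide loss]
  upondinvos (rule 2 does not apply)
  upondinvos → ufondinvos   [intervocalic lenition]
  ufondinvos → ufonzinvos   [unconditioned shift]
  ufonzinvos → ufonzenvos   [vowel merger]
  giving Motunar ufonzenvos.
The other candidates each miss or misapply at least one Motunar change.

ufonzenvos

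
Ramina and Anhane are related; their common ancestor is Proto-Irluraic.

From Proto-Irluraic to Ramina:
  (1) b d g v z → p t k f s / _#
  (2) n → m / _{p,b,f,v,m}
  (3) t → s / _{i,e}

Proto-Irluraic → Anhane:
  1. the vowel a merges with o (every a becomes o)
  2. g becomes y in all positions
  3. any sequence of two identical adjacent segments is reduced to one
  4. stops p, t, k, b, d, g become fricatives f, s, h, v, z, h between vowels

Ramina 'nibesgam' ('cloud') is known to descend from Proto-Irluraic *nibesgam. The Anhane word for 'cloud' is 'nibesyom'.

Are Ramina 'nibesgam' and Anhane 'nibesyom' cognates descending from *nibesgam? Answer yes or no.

Derive the expected Anhane reflex of *nibesgam:
Anhane: start from *nibesgam.
  rule 1 (vowel merger): nibesgam → nibesgom
  rule 2 (unconditioned shift): nibesgom → nibesyom
  rule 3: no change — nibesyom
  rule 4 (intervocalic lenition): nibesyom → nivesyom
  ⇒ Anhane nivesyom
The regular Anhane reflex would be 'nivesyom', but the attested form is 'nibesyom'. The correspondence is irregular, so they are not cognates (the Anhane form has a different source).

no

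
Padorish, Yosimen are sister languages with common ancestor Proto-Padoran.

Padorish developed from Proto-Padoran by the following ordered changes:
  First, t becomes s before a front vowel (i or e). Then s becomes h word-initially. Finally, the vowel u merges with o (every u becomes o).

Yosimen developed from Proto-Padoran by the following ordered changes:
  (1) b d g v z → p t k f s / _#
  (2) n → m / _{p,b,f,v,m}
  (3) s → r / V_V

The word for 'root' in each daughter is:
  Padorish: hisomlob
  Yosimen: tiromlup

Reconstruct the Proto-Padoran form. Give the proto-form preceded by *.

*tisomlub

Position 1: Padorish has h, Yosimen has t. Taking the neighbouring segments as reconstructed: Padorish h could go back to *t or *s or *h; Yosimen t can only go back to *t — the one source consistent with every daughter is *t.
Position 3: Padorish has s, Yosimen has r. Taking the neighbouring segments as reconstructed: Padorish s can only go back to *s; Yosimen r could go back to *s or *r — the one source consistent with every daughter is *s.
Position 7: Padorish has o, Yosimen has u. Yosimen preserves u here (none of its changes turn any other segment into u), so the proto-segment is *u.
This points to *tisomlub. Verify forward in each daughter:
Padorish: *tisomlub
  tisomlub → sisomlub   [palatalisation]
  sisomlub → hisomlub   [debuccalisation]
  hisomlub → hisomlob   [vowel merger]
  giving Padorish hisomlob.
Yosimen: *tisomlub > tisomlup > tiromlup  (by final devoicing, rhotacism)
No other proto-form is consistent with every reflex, so the reconstruction is *tisomlub.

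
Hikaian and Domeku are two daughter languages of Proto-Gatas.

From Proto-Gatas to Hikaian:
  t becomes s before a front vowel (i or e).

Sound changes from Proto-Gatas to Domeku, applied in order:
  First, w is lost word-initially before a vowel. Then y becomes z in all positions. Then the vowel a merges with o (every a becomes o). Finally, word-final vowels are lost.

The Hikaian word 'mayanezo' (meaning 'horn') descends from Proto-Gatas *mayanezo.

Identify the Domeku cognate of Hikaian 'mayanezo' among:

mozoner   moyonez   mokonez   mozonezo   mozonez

mozonez

Domeku: *mayanezo > mazanezo > mozonezo > mozonez  (by unconditioned shift, vowel merger, apocope)
The other candidates each miss or misapply at least one Domeku change.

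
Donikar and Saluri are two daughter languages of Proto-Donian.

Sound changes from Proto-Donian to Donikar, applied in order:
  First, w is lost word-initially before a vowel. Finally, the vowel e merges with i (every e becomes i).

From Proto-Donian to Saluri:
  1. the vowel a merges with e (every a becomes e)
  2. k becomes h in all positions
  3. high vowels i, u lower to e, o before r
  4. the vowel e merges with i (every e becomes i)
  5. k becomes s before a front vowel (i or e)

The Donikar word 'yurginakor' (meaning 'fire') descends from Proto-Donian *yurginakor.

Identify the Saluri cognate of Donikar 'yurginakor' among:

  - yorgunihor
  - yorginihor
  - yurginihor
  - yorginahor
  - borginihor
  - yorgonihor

yorginihor

Saluri: start from *yurginakor.
  rule 1 (vowel merger): yurginakor → yurginekor
  rule 2 (unconditioned shift): yurginekor → yurginehor
  rule 3 (pre-rhotic lowering): yurginehor → yorginehor
  rule 4 (vowel merger): yorginehor → yorginihor
  rule 5: no change — yorginihor
  ⇒ Saluri yorginihor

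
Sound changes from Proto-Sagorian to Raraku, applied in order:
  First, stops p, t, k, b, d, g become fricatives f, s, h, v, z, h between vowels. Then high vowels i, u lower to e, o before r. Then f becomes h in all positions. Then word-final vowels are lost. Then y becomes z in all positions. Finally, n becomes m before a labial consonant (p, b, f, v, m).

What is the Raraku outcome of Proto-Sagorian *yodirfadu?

zozerhaz

Raraku: start from *yodirfadu.
  rule 1 (intervocalic lenition): yodirfadu → yozirfazu
  rule 2 (pre-rhotic lowering): yozirfazu → yozerfazu
  rule 3 (unconditioned shift): yozerfazu → yozerhazu
  rule 4 (apocope): yozerhazu → yozerhaz
  rule 5 (unconditioned shift): yozerhaz → zozerhaz
  rule 6: no change — zozerhaz
  ⇒ Raraku zozerhaz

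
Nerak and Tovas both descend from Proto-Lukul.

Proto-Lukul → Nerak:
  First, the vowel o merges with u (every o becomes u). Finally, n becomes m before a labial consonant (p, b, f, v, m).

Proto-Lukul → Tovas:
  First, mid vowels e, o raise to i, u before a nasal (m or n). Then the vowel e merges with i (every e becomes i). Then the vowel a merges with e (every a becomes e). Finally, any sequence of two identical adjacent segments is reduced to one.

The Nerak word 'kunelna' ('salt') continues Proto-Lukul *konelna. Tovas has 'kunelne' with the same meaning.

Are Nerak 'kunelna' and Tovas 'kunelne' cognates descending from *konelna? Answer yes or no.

Derive the expected Tovas reflex of *konelna:
Tovas: *konelna
  konelna → kunelna   [pre-nasal raising]
  kunelna → kunilna   [vowel merger]
  kunilna → kunilne   [vowel merger]
  kunilne (rule 4 does not apply)
  giving Tovas kunilne.
The regular Tovas reflex would be 'kunilne', but the attested form is 'kunelne'. The correspondence is irregular, so they are not cognates (the Tovas form has a different source).

no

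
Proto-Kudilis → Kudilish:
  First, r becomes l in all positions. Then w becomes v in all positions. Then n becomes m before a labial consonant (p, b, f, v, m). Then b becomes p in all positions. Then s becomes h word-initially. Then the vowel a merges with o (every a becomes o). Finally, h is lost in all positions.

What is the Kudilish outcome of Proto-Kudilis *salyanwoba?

olyomvopo

Kudilish: *salyanwoba
  salyanwoba (rule 1 does not apply)
  salyanwoba → salyanvoba   [unconditioned shift]
  salyanvoba → salyamvoba   [nasal place assimilation]
  salyamvoba → salyamvopa   [unconditioned shift]
  salyamvopa → halyamvopa   [debuccalisation]
  halyamvopa → holyomvopo   [vowel merger]
  holyomvopo → olyomvopo   [h-loss]
  giving Kudilish olyomvopo.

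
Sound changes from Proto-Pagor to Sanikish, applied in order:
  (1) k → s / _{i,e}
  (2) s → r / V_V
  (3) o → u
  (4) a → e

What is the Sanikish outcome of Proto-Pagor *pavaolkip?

peveulsip

Sanikish: start from *pavaolkip.
  rule 1 (palatalisation): pavaolkip → pavaolsip
  rule 2: no change — pavaolsip
  rule 3 (vowel merger): pavaolsip → pavaulsip
  rule 4 (vowel merger): pavaulsip → peveulsip
  ⇒ Sanikish peveulsip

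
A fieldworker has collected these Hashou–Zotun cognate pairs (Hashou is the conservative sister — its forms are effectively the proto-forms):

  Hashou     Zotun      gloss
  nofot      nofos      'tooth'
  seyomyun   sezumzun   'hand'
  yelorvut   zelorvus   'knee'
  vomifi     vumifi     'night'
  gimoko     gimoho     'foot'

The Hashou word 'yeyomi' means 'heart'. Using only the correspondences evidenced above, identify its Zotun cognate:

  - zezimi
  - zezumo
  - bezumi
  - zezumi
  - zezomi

zezumi

yelorvut ~ zelorvus — Hashou y corresponds to Zotun z word-initially before a front vowel.
seyomyun ~ sezumzun — Hashou y corresponds to Zotun z between vowels (before a back vowel).
seyomyun ~ sezumzun, vomifi ~ vumifi — Hashou o corresponds to Zotun u after a consonant, before a nasal.
Applying these to Hashou 'yeyomi':
  yeyomi → zeyomi   (y→z word-initially before a front vowel)
  zeyomi → zezomi   (y→z between vowels (before a back vowel))
  zezomi → zezumi   (o→u after a consonant, before a nasal)
So the Zotun cognate is 'zezumi'.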